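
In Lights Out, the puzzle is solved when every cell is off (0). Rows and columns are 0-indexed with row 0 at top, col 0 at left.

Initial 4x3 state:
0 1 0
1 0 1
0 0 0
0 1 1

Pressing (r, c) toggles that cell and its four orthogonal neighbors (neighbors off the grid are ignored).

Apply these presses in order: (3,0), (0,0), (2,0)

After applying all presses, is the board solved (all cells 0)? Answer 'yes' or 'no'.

Answer: no

Derivation:
After press 1 at (3,0):
0 1 0
1 0 1
1 0 0
1 0 1

After press 2 at (0,0):
1 0 0
0 0 1
1 0 0
1 0 1

After press 3 at (2,0):
1 0 0
1 0 1
0 1 0
0 0 1

Lights still on: 5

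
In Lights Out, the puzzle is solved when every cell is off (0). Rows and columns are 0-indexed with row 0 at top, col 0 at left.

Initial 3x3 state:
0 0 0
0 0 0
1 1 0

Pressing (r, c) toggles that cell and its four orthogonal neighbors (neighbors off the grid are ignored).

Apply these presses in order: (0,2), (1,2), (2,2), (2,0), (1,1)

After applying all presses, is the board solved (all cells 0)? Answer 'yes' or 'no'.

After press 1 at (0,2):
0 1 1
0 0 1
1 1 0

After press 2 at (1,2):
0 1 0
0 1 0
1 1 1

After press 3 at (2,2):
0 1 0
0 1 1
1 0 0

After press 4 at (2,0):
0 1 0
1 1 1
0 1 0

After press 5 at (1,1):
0 0 0
0 0 0
0 0 0

Lights still on: 0

Answer: yes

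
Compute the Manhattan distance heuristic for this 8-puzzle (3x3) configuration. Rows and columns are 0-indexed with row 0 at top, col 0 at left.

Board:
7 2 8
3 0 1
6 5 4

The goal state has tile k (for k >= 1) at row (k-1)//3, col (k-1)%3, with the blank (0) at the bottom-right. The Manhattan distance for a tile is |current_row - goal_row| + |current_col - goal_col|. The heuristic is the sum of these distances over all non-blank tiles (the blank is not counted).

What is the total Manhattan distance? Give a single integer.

Tile 7: (0,0)->(2,0) = 2
Tile 2: (0,1)->(0,1) = 0
Tile 8: (0,2)->(2,1) = 3
Tile 3: (1,0)->(0,2) = 3
Tile 1: (1,2)->(0,0) = 3
Tile 6: (2,0)->(1,2) = 3
Tile 5: (2,1)->(1,1) = 1
Tile 4: (2,2)->(1,0) = 3
Sum: 2 + 0 + 3 + 3 + 3 + 3 + 1 + 3 = 18

Answer: 18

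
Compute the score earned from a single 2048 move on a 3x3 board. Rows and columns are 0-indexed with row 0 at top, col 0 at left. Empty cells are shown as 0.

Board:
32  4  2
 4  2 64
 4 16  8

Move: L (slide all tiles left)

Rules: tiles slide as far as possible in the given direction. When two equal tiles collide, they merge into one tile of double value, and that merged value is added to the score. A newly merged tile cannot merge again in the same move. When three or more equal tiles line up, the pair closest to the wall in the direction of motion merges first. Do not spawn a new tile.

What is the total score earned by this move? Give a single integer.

Answer: 0

Derivation:
Slide left:
row 0: [32, 4, 2] -> [32, 4, 2]  score +0 (running 0)
row 1: [4, 2, 64] -> [4, 2, 64]  score +0 (running 0)
row 2: [4, 16, 8] -> [4, 16, 8]  score +0 (running 0)
Board after move:
32  4  2
 4  2 64
 4 16  8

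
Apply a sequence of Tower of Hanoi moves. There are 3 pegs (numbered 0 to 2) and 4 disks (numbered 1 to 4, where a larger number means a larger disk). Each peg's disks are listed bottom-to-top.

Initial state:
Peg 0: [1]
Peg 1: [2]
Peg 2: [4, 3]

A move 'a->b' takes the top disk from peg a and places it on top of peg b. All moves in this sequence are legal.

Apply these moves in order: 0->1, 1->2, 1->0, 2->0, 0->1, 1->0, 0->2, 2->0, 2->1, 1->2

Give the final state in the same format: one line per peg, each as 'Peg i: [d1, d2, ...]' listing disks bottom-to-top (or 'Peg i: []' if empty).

Answer: Peg 0: [2, 1]
Peg 1: []
Peg 2: [4, 3]

Derivation:
After move 1 (0->1):
Peg 0: []
Peg 1: [2, 1]
Peg 2: [4, 3]

After move 2 (1->2):
Peg 0: []
Peg 1: [2]
Peg 2: [4, 3, 1]

After move 3 (1->0):
Peg 0: [2]
Peg 1: []
Peg 2: [4, 3, 1]

After move 4 (2->0):
Peg 0: [2, 1]
Peg 1: []
Peg 2: [4, 3]

After move 5 (0->1):
Peg 0: [2]
Peg 1: [1]
Peg 2: [4, 3]

After move 6 (1->0):
Peg 0: [2, 1]
Peg 1: []
Peg 2: [4, 3]

After move 7 (0->2):
Peg 0: [2]
Peg 1: []
Peg 2: [4, 3, 1]

After move 8 (2->0):
Peg 0: [2, 1]
Peg 1: []
Peg 2: [4, 3]

After move 9 (2->1):
Peg 0: [2, 1]
Peg 1: [3]
Peg 2: [4]

After move 10 (1->2):
Peg 0: [2, 1]
Peg 1: []
Peg 2: [4, 3]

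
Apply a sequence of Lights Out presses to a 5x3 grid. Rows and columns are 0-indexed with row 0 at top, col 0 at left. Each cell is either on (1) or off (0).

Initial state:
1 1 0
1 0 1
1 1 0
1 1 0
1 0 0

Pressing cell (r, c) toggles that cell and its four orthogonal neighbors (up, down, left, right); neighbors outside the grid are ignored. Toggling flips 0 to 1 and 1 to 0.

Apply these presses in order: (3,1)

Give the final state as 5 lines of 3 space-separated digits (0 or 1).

Answer: 1 1 0
1 0 1
1 0 0
0 0 1
1 1 0

Derivation:
After press 1 at (3,1):
1 1 0
1 0 1
1 0 0
0 0 1
1 1 0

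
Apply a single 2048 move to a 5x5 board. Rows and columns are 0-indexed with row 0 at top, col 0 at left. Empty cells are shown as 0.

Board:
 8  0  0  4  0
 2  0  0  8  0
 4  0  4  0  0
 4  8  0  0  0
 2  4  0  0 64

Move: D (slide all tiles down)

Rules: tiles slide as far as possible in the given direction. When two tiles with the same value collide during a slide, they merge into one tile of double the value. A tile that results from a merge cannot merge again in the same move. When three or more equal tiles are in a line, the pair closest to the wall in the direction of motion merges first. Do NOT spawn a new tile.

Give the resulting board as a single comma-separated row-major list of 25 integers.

Answer: 0, 0, 0, 0, 0, 8, 0, 0, 0, 0, 2, 0, 0, 0, 0, 8, 8, 0, 4, 0, 2, 4, 4, 8, 64

Derivation:
Slide down:
col 0: [8, 2, 4, 4, 2] -> [0, 8, 2, 8, 2]
col 1: [0, 0, 0, 8, 4] -> [0, 0, 0, 8, 4]
col 2: [0, 0, 4, 0, 0] -> [0, 0, 0, 0, 4]
col 3: [4, 8, 0, 0, 0] -> [0, 0, 0, 4, 8]
col 4: [0, 0, 0, 0, 64] -> [0, 0, 0, 0, 64]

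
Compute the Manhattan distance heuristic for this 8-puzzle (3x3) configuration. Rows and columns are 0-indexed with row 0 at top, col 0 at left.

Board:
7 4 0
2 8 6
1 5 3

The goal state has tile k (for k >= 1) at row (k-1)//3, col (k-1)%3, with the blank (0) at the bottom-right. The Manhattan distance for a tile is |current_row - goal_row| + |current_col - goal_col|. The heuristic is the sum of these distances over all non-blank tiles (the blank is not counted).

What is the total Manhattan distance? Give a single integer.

Tile 7: at (0,0), goal (2,0), distance |0-2|+|0-0| = 2
Tile 4: at (0,1), goal (1,0), distance |0-1|+|1-0| = 2
Tile 2: at (1,0), goal (0,1), distance |1-0|+|0-1| = 2
Tile 8: at (1,1), goal (2,1), distance |1-2|+|1-1| = 1
Tile 6: at (1,2), goal (1,2), distance |1-1|+|2-2| = 0
Tile 1: at (2,0), goal (0,0), distance |2-0|+|0-0| = 2
Tile 5: at (2,1), goal (1,1), distance |2-1|+|1-1| = 1
Tile 3: at (2,2), goal (0,2), distance |2-0|+|2-2| = 2
Sum: 2 + 2 + 2 + 1 + 0 + 2 + 1 + 2 = 12

Answer: 12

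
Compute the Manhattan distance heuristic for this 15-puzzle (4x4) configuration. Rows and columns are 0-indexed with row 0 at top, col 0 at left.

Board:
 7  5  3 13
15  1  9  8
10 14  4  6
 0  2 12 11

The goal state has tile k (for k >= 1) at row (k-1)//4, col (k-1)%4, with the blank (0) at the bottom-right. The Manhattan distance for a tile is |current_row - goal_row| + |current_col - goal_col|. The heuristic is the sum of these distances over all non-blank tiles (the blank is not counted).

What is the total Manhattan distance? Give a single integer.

Answer: 35

Derivation:
Tile 7: (0,0)->(1,2) = 3
Tile 5: (0,1)->(1,0) = 2
Tile 3: (0,2)->(0,2) = 0
Tile 13: (0,3)->(3,0) = 6
Tile 15: (1,0)->(3,2) = 4
Tile 1: (1,1)->(0,0) = 2
Tile 9: (1,2)->(2,0) = 3
Tile 8: (1,3)->(1,3) = 0
Tile 10: (2,0)->(2,1) = 1
Tile 14: (2,1)->(3,1) = 1
Tile 4: (2,2)->(0,3) = 3
Tile 6: (2,3)->(1,1) = 3
Tile 2: (3,1)->(0,1) = 3
Tile 12: (3,2)->(2,3) = 2
Tile 11: (3,3)->(2,2) = 2
Sum: 3 + 2 + 0 + 6 + 4 + 2 + 3 + 0 + 1 + 1 + 3 + 3 + 3 + 2 + 2 = 35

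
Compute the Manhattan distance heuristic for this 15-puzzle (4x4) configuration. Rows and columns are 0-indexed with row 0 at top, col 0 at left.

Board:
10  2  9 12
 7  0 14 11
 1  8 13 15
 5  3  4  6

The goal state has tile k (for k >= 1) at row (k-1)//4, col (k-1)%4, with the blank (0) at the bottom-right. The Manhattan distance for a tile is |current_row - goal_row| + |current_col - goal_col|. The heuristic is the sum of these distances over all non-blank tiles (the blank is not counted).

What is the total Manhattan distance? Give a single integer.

Answer: 40

Derivation:
Tile 10: (0,0)->(2,1) = 3
Tile 2: (0,1)->(0,1) = 0
Tile 9: (0,2)->(2,0) = 4
Tile 12: (0,3)->(2,3) = 2
Tile 7: (1,0)->(1,2) = 2
Tile 14: (1,2)->(3,1) = 3
Tile 11: (1,3)->(2,2) = 2
Tile 1: (2,0)->(0,0) = 2
Tile 8: (2,1)->(1,3) = 3
Tile 13: (2,2)->(3,0) = 3
Tile 15: (2,3)->(3,2) = 2
Tile 5: (3,0)->(1,0) = 2
Tile 3: (3,1)->(0,2) = 4
Tile 4: (3,2)->(0,3) = 4
Tile 6: (3,3)->(1,1) = 4
Sum: 3 + 0 + 4 + 2 + 2 + 3 + 2 + 2 + 3 + 3 + 2 + 2 + 4 + 4 + 4 = 40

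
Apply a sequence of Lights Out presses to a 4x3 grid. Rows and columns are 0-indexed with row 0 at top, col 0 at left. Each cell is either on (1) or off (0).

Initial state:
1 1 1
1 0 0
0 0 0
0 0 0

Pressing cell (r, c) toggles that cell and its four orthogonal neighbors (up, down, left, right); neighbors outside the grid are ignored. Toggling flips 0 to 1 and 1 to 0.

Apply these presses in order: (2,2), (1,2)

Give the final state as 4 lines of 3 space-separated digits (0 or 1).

After press 1 at (2,2):
1 1 1
1 0 1
0 1 1
0 0 1

After press 2 at (1,2):
1 1 0
1 1 0
0 1 0
0 0 1

Answer: 1 1 0
1 1 0
0 1 0
0 0 1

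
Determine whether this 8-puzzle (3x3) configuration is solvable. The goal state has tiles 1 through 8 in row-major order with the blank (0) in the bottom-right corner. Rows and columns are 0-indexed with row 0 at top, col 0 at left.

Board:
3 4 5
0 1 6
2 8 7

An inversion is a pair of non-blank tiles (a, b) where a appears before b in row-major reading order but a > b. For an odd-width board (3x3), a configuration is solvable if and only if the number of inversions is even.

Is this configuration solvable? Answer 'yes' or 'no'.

Answer: yes

Derivation:
Inversions (pairs i<j in row-major order where tile[i] > tile[j] > 0): 8
8 is even, so the puzzle is solvable.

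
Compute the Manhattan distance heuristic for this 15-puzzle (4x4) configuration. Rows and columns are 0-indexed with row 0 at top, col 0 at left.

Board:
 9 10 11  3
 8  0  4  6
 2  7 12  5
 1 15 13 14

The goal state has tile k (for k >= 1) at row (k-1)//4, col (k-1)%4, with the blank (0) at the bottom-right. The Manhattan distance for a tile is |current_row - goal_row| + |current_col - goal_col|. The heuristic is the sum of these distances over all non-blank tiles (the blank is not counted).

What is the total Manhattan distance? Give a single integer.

Answer: 32

Derivation:
Tile 9: (0,0)->(2,0) = 2
Tile 10: (0,1)->(2,1) = 2
Tile 11: (0,2)->(2,2) = 2
Tile 3: (0,3)->(0,2) = 1
Tile 8: (1,0)->(1,3) = 3
Tile 4: (1,2)->(0,3) = 2
Tile 6: (1,3)->(1,1) = 2
Tile 2: (2,0)->(0,1) = 3
Tile 7: (2,1)->(1,2) = 2
Tile 12: (2,2)->(2,3) = 1
Tile 5: (2,3)->(1,0) = 4
Tile 1: (3,0)->(0,0) = 3
Tile 15: (3,1)->(3,2) = 1
Tile 13: (3,2)->(3,0) = 2
Tile 14: (3,3)->(3,1) = 2
Sum: 2 + 2 + 2 + 1 + 3 + 2 + 2 + 3 + 2 + 1 + 4 + 3 + 1 + 2 + 2 = 32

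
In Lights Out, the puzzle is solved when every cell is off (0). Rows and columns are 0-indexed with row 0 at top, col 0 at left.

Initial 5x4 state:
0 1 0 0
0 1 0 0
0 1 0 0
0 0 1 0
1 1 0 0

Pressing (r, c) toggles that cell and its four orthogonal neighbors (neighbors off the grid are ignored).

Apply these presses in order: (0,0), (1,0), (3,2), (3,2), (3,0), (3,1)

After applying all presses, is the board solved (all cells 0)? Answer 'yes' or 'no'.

Answer: yes

Derivation:
After press 1 at (0,0):
1 0 0 0
1 1 0 0
0 1 0 0
0 0 1 0
1 1 0 0

After press 2 at (1,0):
0 0 0 0
0 0 0 0
1 1 0 0
0 0 1 0
1 1 0 0

After press 3 at (3,2):
0 0 0 0
0 0 0 0
1 1 1 0
0 1 0 1
1 1 1 0

After press 4 at (3,2):
0 0 0 0
0 0 0 0
1 1 0 0
0 0 1 0
1 1 0 0

After press 5 at (3,0):
0 0 0 0
0 0 0 0
0 1 0 0
1 1 1 0
0 1 0 0

After press 6 at (3,1):
0 0 0 0
0 0 0 0
0 0 0 0
0 0 0 0
0 0 0 0

Lights still on: 0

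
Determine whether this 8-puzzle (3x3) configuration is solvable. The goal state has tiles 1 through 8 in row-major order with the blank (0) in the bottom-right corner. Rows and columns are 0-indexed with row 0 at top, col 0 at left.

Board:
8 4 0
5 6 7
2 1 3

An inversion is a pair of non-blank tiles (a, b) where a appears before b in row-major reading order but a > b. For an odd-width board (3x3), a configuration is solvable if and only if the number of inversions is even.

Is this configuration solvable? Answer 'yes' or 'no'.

Inversions (pairs i<j in row-major order where tile[i] > tile[j] > 0): 20
20 is even, so the puzzle is solvable.

Answer: yes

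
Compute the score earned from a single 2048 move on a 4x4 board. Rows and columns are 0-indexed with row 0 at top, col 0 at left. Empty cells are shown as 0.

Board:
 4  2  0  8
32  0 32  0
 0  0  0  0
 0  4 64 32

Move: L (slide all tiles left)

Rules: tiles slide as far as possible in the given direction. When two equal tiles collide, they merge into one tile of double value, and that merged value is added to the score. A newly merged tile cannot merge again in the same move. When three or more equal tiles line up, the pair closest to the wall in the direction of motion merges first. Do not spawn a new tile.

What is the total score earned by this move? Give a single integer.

Slide left:
row 0: [4, 2, 0, 8] -> [4, 2, 8, 0]  score +0 (running 0)
row 1: [32, 0, 32, 0] -> [64, 0, 0, 0]  score +64 (running 64)
row 2: [0, 0, 0, 0] -> [0, 0, 0, 0]  score +0 (running 64)
row 3: [0, 4, 64, 32] -> [4, 64, 32, 0]  score +0 (running 64)
Board after move:
 4  2  8  0
64  0  0  0
 0  0  0  0
 4 64 32  0

Answer: 64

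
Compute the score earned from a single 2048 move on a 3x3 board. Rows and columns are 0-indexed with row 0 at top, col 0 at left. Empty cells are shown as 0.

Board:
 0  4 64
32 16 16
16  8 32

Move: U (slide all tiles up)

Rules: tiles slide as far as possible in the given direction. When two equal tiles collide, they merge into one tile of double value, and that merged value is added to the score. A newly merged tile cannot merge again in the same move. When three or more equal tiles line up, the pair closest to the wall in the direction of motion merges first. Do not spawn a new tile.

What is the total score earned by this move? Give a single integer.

Answer: 0

Derivation:
Slide up:
col 0: [0, 32, 16] -> [32, 16, 0]  score +0 (running 0)
col 1: [4, 16, 8] -> [4, 16, 8]  score +0 (running 0)
col 2: [64, 16, 32] -> [64, 16, 32]  score +0 (running 0)
Board after move:
32  4 64
16 16 16
 0  8 32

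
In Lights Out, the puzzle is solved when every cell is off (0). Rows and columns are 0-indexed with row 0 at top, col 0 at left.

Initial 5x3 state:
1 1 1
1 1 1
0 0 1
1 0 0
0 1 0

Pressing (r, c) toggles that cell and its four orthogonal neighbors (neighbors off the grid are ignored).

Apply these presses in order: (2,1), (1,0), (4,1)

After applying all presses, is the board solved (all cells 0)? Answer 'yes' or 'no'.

After press 1 at (2,1):
1 1 1
1 0 1
1 1 0
1 1 0
0 1 0

After press 2 at (1,0):
0 1 1
0 1 1
0 1 0
1 1 0
0 1 0

After press 3 at (4,1):
0 1 1
0 1 1
0 1 0
1 0 0
1 0 1

Lights still on: 8

Answer: no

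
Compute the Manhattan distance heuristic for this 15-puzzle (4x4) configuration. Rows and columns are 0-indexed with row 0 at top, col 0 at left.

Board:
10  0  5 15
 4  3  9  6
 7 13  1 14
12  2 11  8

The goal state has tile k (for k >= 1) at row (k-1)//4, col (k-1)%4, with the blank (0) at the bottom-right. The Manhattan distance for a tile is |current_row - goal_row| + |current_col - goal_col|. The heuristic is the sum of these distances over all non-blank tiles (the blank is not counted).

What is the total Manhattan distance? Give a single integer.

Answer: 43

Derivation:
Tile 10: (0,0)->(2,1) = 3
Tile 5: (0,2)->(1,0) = 3
Tile 15: (0,3)->(3,2) = 4
Tile 4: (1,0)->(0,3) = 4
Tile 3: (1,1)->(0,2) = 2
Tile 9: (1,2)->(2,0) = 3
Tile 6: (1,3)->(1,1) = 2
Tile 7: (2,0)->(1,2) = 3
Tile 13: (2,1)->(3,0) = 2
Tile 1: (2,2)->(0,0) = 4
Tile 14: (2,3)->(3,1) = 3
Tile 12: (3,0)->(2,3) = 4
Tile 2: (3,1)->(0,1) = 3
Tile 11: (3,2)->(2,2) = 1
Tile 8: (3,3)->(1,3) = 2
Sum: 3 + 3 + 4 + 4 + 2 + 3 + 2 + 3 + 2 + 4 + 3 + 4 + 3 + 1 + 2 = 43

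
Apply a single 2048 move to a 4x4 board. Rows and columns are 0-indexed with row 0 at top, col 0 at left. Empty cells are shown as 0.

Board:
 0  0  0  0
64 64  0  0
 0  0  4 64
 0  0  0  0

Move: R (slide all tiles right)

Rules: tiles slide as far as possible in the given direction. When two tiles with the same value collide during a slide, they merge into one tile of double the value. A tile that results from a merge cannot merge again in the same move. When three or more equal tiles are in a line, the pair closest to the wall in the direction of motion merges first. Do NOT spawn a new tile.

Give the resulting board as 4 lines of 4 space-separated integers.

Slide right:
row 0: [0, 0, 0, 0] -> [0, 0, 0, 0]
row 1: [64, 64, 0, 0] -> [0, 0, 0, 128]
row 2: [0, 0, 4, 64] -> [0, 0, 4, 64]
row 3: [0, 0, 0, 0] -> [0, 0, 0, 0]

Answer:   0   0   0   0
  0   0   0 128
  0   0   4  64
  0   0   0   0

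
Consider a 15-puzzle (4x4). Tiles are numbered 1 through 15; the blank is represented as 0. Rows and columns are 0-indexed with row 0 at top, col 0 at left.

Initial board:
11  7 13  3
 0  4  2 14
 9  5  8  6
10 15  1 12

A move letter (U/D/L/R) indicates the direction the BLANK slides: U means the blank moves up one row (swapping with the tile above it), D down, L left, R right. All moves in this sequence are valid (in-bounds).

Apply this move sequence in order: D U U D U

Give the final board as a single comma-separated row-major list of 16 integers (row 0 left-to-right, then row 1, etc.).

Answer: 0, 7, 13, 3, 11, 4, 2, 14, 9, 5, 8, 6, 10, 15, 1, 12

Derivation:
After move 1 (D):
11  7 13  3
 9  4  2 14
 0  5  8  6
10 15  1 12

After move 2 (U):
11  7 13  3
 0  4  2 14
 9  5  8  6
10 15  1 12

After move 3 (U):
 0  7 13  3
11  4  2 14
 9  5  8  6
10 15  1 12

After move 4 (D):
11  7 13  3
 0  4  2 14
 9  5  8  6
10 15  1 12

After move 5 (U):
 0  7 13  3
11  4  2 14
 9  5  8  6
10 15  1 12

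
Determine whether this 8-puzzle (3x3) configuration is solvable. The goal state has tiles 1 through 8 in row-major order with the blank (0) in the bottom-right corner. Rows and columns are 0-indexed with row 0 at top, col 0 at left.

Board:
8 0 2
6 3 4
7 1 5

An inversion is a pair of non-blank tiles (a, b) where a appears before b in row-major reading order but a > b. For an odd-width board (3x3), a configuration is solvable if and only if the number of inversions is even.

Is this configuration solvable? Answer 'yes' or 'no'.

Answer: yes

Derivation:
Inversions (pairs i<j in row-major order where tile[i] > tile[j] > 0): 16
16 is even, so the puzzle is solvable.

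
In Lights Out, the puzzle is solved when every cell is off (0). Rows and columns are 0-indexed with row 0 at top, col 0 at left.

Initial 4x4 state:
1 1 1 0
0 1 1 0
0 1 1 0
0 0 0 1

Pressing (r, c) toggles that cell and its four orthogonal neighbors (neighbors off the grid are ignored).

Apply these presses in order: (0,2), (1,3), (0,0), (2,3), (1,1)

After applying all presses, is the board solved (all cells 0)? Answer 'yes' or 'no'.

After press 1 at (0,2):
1 0 0 1
0 1 0 0
0 1 1 0
0 0 0 1

After press 2 at (1,3):
1 0 0 0
0 1 1 1
0 1 1 1
0 0 0 1

After press 3 at (0,0):
0 1 0 0
1 1 1 1
0 1 1 1
0 0 0 1

After press 4 at (2,3):
0 1 0 0
1 1 1 0
0 1 0 0
0 0 0 0

After press 5 at (1,1):
0 0 0 0
0 0 0 0
0 0 0 0
0 0 0 0

Lights still on: 0

Answer: yes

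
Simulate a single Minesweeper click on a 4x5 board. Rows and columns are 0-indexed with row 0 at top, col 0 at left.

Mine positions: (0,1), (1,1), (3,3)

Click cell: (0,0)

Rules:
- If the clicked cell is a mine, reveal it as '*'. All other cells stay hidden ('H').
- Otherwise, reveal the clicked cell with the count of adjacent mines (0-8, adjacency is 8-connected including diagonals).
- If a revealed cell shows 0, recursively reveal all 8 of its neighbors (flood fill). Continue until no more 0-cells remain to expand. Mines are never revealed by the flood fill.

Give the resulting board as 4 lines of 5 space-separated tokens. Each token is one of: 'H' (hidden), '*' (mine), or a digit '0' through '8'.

2 H H H H
H H H H H
H H H H H
H H H H H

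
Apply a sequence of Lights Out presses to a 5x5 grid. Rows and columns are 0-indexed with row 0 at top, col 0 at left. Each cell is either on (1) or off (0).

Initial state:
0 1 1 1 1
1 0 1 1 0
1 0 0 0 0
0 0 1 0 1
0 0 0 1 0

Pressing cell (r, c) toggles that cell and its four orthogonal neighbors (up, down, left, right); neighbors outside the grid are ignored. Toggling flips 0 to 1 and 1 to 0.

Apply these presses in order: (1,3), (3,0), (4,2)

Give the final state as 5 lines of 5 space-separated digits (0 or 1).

Answer: 0 1 1 0 1
1 0 0 0 1
0 0 0 1 0
1 1 0 0 1
1 1 1 0 0

Derivation:
After press 1 at (1,3):
0 1 1 0 1
1 0 0 0 1
1 0 0 1 0
0 0 1 0 1
0 0 0 1 0

After press 2 at (3,0):
0 1 1 0 1
1 0 0 0 1
0 0 0 1 0
1 1 1 0 1
1 0 0 1 0

After press 3 at (4,2):
0 1 1 0 1
1 0 0 0 1
0 0 0 1 0
1 1 0 0 1
1 1 1 0 0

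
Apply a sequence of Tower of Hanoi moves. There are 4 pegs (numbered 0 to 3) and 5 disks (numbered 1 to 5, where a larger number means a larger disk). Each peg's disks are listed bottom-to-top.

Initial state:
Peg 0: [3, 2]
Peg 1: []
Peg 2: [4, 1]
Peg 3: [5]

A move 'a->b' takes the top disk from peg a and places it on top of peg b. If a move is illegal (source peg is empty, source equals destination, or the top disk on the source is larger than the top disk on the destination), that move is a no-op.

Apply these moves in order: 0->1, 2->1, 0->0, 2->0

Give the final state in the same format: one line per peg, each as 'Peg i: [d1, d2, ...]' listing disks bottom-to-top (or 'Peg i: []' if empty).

Answer: Peg 0: [3]
Peg 1: [2, 1]
Peg 2: [4]
Peg 3: [5]

Derivation:
After move 1 (0->1):
Peg 0: [3]
Peg 1: [2]
Peg 2: [4, 1]
Peg 3: [5]

After move 2 (2->1):
Peg 0: [3]
Peg 1: [2, 1]
Peg 2: [4]
Peg 3: [5]

After move 3 (0->0):
Peg 0: [3]
Peg 1: [2, 1]
Peg 2: [4]
Peg 3: [5]

After move 4 (2->0):
Peg 0: [3]
Peg 1: [2, 1]
Peg 2: [4]
Peg 3: [5]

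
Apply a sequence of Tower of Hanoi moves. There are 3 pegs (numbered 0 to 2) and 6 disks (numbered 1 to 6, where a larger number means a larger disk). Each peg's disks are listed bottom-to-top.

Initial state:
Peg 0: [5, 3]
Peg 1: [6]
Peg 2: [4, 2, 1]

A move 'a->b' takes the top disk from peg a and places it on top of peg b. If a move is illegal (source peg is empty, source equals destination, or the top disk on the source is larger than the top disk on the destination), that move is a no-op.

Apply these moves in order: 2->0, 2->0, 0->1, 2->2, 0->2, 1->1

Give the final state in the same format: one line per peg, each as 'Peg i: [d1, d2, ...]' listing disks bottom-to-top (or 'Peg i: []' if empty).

Answer: Peg 0: [5, 3]
Peg 1: [6, 1]
Peg 2: [4, 2]

Derivation:
After move 1 (2->0):
Peg 0: [5, 3, 1]
Peg 1: [6]
Peg 2: [4, 2]

After move 2 (2->0):
Peg 0: [5, 3, 1]
Peg 1: [6]
Peg 2: [4, 2]

After move 3 (0->1):
Peg 0: [5, 3]
Peg 1: [6, 1]
Peg 2: [4, 2]

After move 4 (2->2):
Peg 0: [5, 3]
Peg 1: [6, 1]
Peg 2: [4, 2]

After move 5 (0->2):
Peg 0: [5, 3]
Peg 1: [6, 1]
Peg 2: [4, 2]

After move 6 (1->1):
Peg 0: [5, 3]
Peg 1: [6, 1]
Peg 2: [4, 2]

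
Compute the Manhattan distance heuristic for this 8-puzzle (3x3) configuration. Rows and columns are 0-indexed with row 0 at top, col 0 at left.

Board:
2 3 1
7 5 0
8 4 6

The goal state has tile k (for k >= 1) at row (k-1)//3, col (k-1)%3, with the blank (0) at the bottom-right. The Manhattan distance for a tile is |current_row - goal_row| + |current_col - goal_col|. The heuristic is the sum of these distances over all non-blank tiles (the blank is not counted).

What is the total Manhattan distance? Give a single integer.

Answer: 9

Derivation:
Tile 2: at (0,0), goal (0,1), distance |0-0|+|0-1| = 1
Tile 3: at (0,1), goal (0,2), distance |0-0|+|1-2| = 1
Tile 1: at (0,2), goal (0,0), distance |0-0|+|2-0| = 2
Tile 7: at (1,0), goal (2,0), distance |1-2|+|0-0| = 1
Tile 5: at (1,1), goal (1,1), distance |1-1|+|1-1| = 0
Tile 8: at (2,0), goal (2,1), distance |2-2|+|0-1| = 1
Tile 4: at (2,1), goal (1,0), distance |2-1|+|1-0| = 2
Tile 6: at (2,2), goal (1,2), distance |2-1|+|2-2| = 1
Sum: 1 + 1 + 2 + 1 + 0 + 1 + 2 + 1 = 9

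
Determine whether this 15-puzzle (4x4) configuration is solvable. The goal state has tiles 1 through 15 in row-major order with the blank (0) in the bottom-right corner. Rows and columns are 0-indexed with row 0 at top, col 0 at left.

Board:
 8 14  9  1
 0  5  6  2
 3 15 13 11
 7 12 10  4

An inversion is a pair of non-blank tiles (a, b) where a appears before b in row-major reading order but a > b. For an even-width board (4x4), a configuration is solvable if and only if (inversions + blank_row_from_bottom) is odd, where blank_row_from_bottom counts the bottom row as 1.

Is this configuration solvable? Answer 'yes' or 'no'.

Answer: yes

Derivation:
Inversions: 50
Blank is in row 1 (0-indexed from top), which is row 3 counting from the bottom (bottom = 1).
50 + 3 = 53, which is odd, so the puzzle is solvable.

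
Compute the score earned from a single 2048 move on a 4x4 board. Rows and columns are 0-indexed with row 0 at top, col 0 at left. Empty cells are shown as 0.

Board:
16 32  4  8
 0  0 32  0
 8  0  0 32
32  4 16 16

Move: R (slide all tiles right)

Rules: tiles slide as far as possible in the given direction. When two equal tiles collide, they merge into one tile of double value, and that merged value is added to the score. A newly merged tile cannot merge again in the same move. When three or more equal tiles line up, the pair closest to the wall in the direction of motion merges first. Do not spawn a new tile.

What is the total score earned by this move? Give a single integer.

Slide right:
row 0: [16, 32, 4, 8] -> [16, 32, 4, 8]  score +0 (running 0)
row 1: [0, 0, 32, 0] -> [0, 0, 0, 32]  score +0 (running 0)
row 2: [8, 0, 0, 32] -> [0, 0, 8, 32]  score +0 (running 0)
row 3: [32, 4, 16, 16] -> [0, 32, 4, 32]  score +32 (running 32)
Board after move:
16 32  4  8
 0  0  0 32
 0  0  8 32
 0 32  4 32

Answer: 32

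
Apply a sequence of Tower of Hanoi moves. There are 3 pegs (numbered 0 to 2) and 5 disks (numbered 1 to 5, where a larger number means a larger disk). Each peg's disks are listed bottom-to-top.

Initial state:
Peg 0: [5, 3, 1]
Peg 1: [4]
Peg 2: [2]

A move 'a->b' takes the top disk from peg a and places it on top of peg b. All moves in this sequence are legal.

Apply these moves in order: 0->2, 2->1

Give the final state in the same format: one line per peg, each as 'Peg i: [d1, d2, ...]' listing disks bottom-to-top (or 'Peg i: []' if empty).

Answer: Peg 0: [5, 3]
Peg 1: [4, 1]
Peg 2: [2]

Derivation:
After move 1 (0->2):
Peg 0: [5, 3]
Peg 1: [4]
Peg 2: [2, 1]

After move 2 (2->1):
Peg 0: [5, 3]
Peg 1: [4, 1]
Peg 2: [2]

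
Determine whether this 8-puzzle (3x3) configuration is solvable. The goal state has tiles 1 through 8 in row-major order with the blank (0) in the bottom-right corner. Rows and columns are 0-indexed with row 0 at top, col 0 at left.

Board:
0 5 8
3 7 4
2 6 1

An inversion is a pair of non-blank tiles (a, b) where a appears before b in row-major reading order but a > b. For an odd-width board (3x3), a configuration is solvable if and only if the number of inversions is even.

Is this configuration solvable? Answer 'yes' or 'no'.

Answer: yes

Derivation:
Inversions (pairs i<j in row-major order where tile[i] > tile[j] > 0): 20
20 is even, so the puzzle is solvable.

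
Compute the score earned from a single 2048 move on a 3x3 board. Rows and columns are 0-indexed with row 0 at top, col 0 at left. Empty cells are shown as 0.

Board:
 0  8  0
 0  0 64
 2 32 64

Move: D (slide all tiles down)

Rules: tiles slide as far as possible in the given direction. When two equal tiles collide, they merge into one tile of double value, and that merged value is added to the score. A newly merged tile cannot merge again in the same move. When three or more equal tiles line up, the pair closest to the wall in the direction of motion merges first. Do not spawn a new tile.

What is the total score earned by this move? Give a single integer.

Slide down:
col 0: [0, 0, 2] -> [0, 0, 2]  score +0 (running 0)
col 1: [8, 0, 32] -> [0, 8, 32]  score +0 (running 0)
col 2: [0, 64, 64] -> [0, 0, 128]  score +128 (running 128)
Board after move:
  0   0   0
  0   8   0
  2  32 128

Answer: 128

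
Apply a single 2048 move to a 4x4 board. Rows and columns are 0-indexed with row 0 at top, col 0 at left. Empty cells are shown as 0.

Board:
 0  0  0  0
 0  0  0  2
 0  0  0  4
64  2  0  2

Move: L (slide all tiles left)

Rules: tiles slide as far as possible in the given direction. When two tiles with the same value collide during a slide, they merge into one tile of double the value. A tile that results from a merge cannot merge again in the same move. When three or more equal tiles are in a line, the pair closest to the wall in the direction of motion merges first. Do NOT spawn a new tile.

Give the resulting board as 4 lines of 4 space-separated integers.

Slide left:
row 0: [0, 0, 0, 0] -> [0, 0, 0, 0]
row 1: [0, 0, 0, 2] -> [2, 0, 0, 0]
row 2: [0, 0, 0, 4] -> [4, 0, 0, 0]
row 3: [64, 2, 0, 2] -> [64, 4, 0, 0]

Answer:  0  0  0  0
 2  0  0  0
 4  0  0  0
64  4  0  0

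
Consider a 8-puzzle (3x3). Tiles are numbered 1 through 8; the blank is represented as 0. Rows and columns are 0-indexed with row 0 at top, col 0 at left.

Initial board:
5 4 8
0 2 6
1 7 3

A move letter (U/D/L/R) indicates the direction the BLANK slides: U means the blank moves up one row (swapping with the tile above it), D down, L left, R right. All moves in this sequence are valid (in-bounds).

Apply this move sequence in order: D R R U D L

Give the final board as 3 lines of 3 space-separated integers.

Answer: 5 4 8
1 2 6
7 0 3

Derivation:
After move 1 (D):
5 4 8
1 2 6
0 7 3

After move 2 (R):
5 4 8
1 2 6
7 0 3

After move 3 (R):
5 4 8
1 2 6
7 3 0

After move 4 (U):
5 4 8
1 2 0
7 3 6

After move 5 (D):
5 4 8
1 2 6
7 3 0

After move 6 (L):
5 4 8
1 2 6
7 0 3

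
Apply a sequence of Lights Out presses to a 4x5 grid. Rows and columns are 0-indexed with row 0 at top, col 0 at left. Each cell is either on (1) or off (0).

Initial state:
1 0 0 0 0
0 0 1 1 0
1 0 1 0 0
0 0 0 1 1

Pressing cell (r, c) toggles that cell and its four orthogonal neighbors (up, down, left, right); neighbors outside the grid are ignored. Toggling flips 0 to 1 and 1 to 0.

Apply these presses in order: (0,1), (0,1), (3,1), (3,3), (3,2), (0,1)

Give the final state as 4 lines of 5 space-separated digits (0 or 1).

Answer: 0 1 1 0 0
0 1 1 1 0
1 1 0 1 0
1 0 1 1 0

Derivation:
After press 1 at (0,1):
0 1 1 0 0
0 1 1 1 0
1 0 1 0 0
0 0 0 1 1

After press 2 at (0,1):
1 0 0 0 0
0 0 1 1 0
1 0 1 0 0
0 0 0 1 1

After press 3 at (3,1):
1 0 0 0 0
0 0 1 1 0
1 1 1 0 0
1 1 1 1 1

After press 4 at (3,3):
1 0 0 0 0
0 0 1 1 0
1 1 1 1 0
1 1 0 0 0

After press 5 at (3,2):
1 0 0 0 0
0 0 1 1 0
1 1 0 1 0
1 0 1 1 0

After press 6 at (0,1):
0 1 1 0 0
0 1 1 1 0
1 1 0 1 0
1 0 1 1 0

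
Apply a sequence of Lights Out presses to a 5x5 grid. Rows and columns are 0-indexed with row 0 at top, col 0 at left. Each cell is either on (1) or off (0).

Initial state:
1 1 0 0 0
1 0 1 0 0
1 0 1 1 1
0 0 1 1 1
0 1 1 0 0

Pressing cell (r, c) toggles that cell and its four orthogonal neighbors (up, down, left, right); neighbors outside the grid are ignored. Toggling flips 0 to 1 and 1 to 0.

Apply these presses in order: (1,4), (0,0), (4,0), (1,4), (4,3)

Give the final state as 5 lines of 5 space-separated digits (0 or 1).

Answer: 0 0 0 0 0
0 0 1 0 0
1 0 1 1 1
1 0 1 0 1
1 0 0 1 1

Derivation:
After press 1 at (1,4):
1 1 0 0 1
1 0 1 1 1
1 0 1 1 0
0 0 1 1 1
0 1 1 0 0

After press 2 at (0,0):
0 0 0 0 1
0 0 1 1 1
1 0 1 1 0
0 0 1 1 1
0 1 1 0 0

After press 3 at (4,0):
0 0 0 0 1
0 0 1 1 1
1 0 1 1 0
1 0 1 1 1
1 0 1 0 0

After press 4 at (1,4):
0 0 0 0 0
0 0 1 0 0
1 0 1 1 1
1 0 1 1 1
1 0 1 0 0

After press 5 at (4,3):
0 0 0 0 0
0 0 1 0 0
1 0 1 1 1
1 0 1 0 1
1 0 0 1 1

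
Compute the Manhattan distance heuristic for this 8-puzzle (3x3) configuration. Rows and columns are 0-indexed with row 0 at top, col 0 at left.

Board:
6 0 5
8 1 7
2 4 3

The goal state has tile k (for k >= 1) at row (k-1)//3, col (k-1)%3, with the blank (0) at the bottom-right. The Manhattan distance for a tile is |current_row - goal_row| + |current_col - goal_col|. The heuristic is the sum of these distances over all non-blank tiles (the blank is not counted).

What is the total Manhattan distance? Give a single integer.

Answer: 19

Derivation:
Tile 6: at (0,0), goal (1,2), distance |0-1|+|0-2| = 3
Tile 5: at (0,2), goal (1,1), distance |0-1|+|2-1| = 2
Tile 8: at (1,0), goal (2,1), distance |1-2|+|0-1| = 2
Tile 1: at (1,1), goal (0,0), distance |1-0|+|1-0| = 2
Tile 7: at (1,2), goal (2,0), distance |1-2|+|2-0| = 3
Tile 2: at (2,0), goal (0,1), distance |2-0|+|0-1| = 3
Tile 4: at (2,1), goal (1,0), distance |2-1|+|1-0| = 2
Tile 3: at (2,2), goal (0,2), distance |2-0|+|2-2| = 2
Sum: 3 + 2 + 2 + 2 + 3 + 3 + 2 + 2 = 19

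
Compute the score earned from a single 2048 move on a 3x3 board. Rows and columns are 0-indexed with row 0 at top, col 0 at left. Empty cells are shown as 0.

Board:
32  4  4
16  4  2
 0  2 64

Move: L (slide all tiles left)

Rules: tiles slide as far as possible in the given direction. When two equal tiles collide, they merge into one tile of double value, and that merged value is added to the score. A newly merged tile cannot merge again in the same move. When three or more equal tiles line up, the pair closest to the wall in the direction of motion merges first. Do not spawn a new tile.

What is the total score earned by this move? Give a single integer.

Answer: 8

Derivation:
Slide left:
row 0: [32, 4, 4] -> [32, 8, 0]  score +8 (running 8)
row 1: [16, 4, 2] -> [16, 4, 2]  score +0 (running 8)
row 2: [0, 2, 64] -> [2, 64, 0]  score +0 (running 8)
Board after move:
32  8  0
16  4  2
 2 64  0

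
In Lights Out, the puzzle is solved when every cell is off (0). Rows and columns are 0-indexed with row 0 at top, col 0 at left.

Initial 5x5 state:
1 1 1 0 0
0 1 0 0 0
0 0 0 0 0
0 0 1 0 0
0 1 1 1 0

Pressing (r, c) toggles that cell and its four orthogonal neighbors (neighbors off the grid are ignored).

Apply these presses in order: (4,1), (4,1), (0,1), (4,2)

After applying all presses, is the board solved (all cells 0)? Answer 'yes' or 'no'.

Answer: yes

Derivation:
After press 1 at (4,1):
1 1 1 0 0
0 1 0 0 0
0 0 0 0 0
0 1 1 0 0
1 0 0 1 0

After press 2 at (4,1):
1 1 1 0 0
0 1 0 0 0
0 0 0 0 0
0 0 1 0 0
0 1 1 1 0

After press 3 at (0,1):
0 0 0 0 0
0 0 0 0 0
0 0 0 0 0
0 0 1 0 0
0 1 1 1 0

After press 4 at (4,2):
0 0 0 0 0
0 0 0 0 0
0 0 0 0 0
0 0 0 0 0
0 0 0 0 0

Lights still on: 0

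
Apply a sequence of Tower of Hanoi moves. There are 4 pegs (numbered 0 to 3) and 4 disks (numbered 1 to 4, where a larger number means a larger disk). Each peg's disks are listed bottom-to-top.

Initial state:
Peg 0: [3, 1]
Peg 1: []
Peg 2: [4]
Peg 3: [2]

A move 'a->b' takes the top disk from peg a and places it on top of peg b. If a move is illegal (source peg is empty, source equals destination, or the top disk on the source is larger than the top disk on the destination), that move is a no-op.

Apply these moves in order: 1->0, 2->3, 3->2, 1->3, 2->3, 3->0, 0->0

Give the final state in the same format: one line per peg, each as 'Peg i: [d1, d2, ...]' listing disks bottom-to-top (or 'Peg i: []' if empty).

Answer: Peg 0: [3, 1]
Peg 1: []
Peg 2: [4]
Peg 3: [2]

Derivation:
After move 1 (1->0):
Peg 0: [3, 1]
Peg 1: []
Peg 2: [4]
Peg 3: [2]

After move 2 (2->3):
Peg 0: [3, 1]
Peg 1: []
Peg 2: [4]
Peg 3: [2]

After move 3 (3->2):
Peg 0: [3, 1]
Peg 1: []
Peg 2: [4, 2]
Peg 3: []

After move 4 (1->3):
Peg 0: [3, 1]
Peg 1: []
Peg 2: [4, 2]
Peg 3: []

After move 5 (2->3):
Peg 0: [3, 1]
Peg 1: []
Peg 2: [4]
Peg 3: [2]

After move 6 (3->0):
Peg 0: [3, 1]
Peg 1: []
Peg 2: [4]
Peg 3: [2]

After move 7 (0->0):
Peg 0: [3, 1]
Peg 1: []
Peg 2: [4]
Peg 3: [2]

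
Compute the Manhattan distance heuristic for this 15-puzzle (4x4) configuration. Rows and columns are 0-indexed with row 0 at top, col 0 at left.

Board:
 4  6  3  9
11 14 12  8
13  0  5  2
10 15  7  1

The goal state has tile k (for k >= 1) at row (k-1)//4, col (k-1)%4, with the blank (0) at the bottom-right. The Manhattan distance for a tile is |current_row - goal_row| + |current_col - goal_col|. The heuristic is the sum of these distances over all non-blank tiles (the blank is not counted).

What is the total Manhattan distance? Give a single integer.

Answer: 35

Derivation:
Tile 4: (0,0)->(0,3) = 3
Tile 6: (0,1)->(1,1) = 1
Tile 3: (0,2)->(0,2) = 0
Tile 9: (0,3)->(2,0) = 5
Tile 11: (1,0)->(2,2) = 3
Tile 14: (1,1)->(3,1) = 2
Tile 12: (1,2)->(2,3) = 2
Tile 8: (1,3)->(1,3) = 0
Tile 13: (2,0)->(3,0) = 1
Tile 5: (2,2)->(1,0) = 3
Tile 2: (2,3)->(0,1) = 4
Tile 10: (3,0)->(2,1) = 2
Tile 15: (3,1)->(3,2) = 1
Tile 7: (3,2)->(1,2) = 2
Tile 1: (3,3)->(0,0) = 6
Sum: 3 + 1 + 0 + 5 + 3 + 2 + 2 + 0 + 1 + 3 + 4 + 2 + 1 + 2 + 6 = 35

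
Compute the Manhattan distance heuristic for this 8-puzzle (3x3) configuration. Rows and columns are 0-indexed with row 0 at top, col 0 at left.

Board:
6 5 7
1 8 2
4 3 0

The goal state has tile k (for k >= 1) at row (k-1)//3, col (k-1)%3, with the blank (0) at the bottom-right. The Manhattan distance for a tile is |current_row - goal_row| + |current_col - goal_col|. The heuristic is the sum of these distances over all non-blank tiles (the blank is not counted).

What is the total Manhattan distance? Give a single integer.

Tile 6: (0,0)->(1,2) = 3
Tile 5: (0,1)->(1,1) = 1
Tile 7: (0,2)->(2,0) = 4
Tile 1: (1,0)->(0,0) = 1
Tile 8: (1,1)->(2,1) = 1
Tile 2: (1,2)->(0,1) = 2
Tile 4: (2,0)->(1,0) = 1
Tile 3: (2,1)->(0,2) = 3
Sum: 3 + 1 + 4 + 1 + 1 + 2 + 1 + 3 = 16

Answer: 16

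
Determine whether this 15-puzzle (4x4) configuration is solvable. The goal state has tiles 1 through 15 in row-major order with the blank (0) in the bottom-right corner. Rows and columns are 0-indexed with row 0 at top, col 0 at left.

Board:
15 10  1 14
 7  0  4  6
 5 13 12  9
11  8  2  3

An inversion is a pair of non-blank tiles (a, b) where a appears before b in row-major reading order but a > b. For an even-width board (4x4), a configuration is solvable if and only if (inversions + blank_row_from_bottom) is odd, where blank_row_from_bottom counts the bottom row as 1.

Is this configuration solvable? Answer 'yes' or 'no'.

Answer: no

Derivation:
Inversions: 65
Blank is in row 1 (0-indexed from top), which is row 3 counting from the bottom (bottom = 1).
65 + 3 = 68, which is even, so the puzzle is not solvable.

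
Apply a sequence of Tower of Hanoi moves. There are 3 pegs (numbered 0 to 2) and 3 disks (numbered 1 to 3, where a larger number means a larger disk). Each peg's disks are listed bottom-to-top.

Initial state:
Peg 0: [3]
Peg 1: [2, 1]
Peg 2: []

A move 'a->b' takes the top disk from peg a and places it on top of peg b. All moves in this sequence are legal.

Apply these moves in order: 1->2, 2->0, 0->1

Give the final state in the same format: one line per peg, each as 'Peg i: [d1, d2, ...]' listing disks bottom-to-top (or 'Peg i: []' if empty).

Answer: Peg 0: [3]
Peg 1: [2, 1]
Peg 2: []

Derivation:
After move 1 (1->2):
Peg 0: [3]
Peg 1: [2]
Peg 2: [1]

After move 2 (2->0):
Peg 0: [3, 1]
Peg 1: [2]
Peg 2: []

After move 3 (0->1):
Peg 0: [3]
Peg 1: [2, 1]
Peg 2: []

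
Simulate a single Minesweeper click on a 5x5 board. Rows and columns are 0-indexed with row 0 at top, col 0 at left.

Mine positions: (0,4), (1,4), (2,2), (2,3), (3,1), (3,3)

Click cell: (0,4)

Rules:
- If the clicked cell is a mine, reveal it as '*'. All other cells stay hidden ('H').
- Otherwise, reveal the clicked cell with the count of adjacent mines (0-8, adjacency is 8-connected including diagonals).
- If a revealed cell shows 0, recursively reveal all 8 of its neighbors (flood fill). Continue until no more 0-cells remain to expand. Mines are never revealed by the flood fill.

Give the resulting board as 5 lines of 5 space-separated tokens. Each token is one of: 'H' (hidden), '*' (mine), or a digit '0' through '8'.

H H H H *
H H H H H
H H H H H
H H H H H
H H H H H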